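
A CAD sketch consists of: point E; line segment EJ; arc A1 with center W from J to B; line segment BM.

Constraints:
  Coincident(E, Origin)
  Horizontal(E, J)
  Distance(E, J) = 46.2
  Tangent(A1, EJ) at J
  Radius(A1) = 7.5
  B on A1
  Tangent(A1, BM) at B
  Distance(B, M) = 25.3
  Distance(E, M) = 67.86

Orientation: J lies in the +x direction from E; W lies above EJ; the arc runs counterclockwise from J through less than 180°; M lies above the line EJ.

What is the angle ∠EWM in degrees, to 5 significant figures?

134.06°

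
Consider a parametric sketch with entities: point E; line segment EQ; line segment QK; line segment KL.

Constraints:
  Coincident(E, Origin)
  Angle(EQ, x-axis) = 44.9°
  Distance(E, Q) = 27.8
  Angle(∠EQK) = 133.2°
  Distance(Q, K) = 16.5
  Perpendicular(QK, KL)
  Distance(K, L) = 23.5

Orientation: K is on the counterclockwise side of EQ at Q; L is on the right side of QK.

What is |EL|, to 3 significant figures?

56.4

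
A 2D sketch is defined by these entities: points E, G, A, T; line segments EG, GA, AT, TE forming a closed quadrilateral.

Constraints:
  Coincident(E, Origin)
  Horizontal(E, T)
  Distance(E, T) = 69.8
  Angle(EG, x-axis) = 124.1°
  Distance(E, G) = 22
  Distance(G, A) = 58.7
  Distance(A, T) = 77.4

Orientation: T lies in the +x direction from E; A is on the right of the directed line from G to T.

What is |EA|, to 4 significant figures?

38.62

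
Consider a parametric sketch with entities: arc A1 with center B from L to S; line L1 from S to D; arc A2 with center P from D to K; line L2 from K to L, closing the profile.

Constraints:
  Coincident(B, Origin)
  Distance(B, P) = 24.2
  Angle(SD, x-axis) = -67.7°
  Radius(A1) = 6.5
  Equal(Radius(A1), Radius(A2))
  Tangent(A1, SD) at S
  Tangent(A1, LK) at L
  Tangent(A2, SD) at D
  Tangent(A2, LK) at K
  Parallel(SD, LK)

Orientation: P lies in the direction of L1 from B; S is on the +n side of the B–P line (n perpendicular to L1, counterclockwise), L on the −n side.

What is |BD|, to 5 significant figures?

25.058

The slot axis is L1's direction at -67.7°, so u = (cos -67.7°, sin -67.7°) = (0.37946, -0.92521) and n = (−sin -67.7°, cos -67.7°) = (0.92521, 0.37946). B is at the origin and P lies 24.2 along u from B, so P = 24.2·u = (9.1828, -22.390). Tangency of A1 to both parallel lines with radius 6.5 puts S and L at B ± 6.5·n: S = (6.0139, 2.4665), L = (-6.0139, -2.4665). Equal radii place D and K the same way about P: D = P + 6.5·n = (15.197, -19.924), K = P − 6.5·n = (3.1690, -24.857). Then |BD| = |D − B| = 25.058.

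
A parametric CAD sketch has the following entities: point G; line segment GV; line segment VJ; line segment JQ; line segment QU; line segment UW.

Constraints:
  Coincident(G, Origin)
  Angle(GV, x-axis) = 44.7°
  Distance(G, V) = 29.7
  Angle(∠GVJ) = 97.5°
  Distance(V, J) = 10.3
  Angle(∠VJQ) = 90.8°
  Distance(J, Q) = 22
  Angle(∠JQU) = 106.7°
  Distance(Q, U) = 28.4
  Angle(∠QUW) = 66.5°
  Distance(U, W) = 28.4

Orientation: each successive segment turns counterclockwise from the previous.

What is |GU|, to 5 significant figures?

12.649

G is at the origin; GV runs at 44.7° with length 29.7, so V = (21.111, 20.891). ∠GVJ = 97.5° gives VJ at 127.20° from the x-axis; with |VJ| = 10.3, J = (14.883, 29.095). ∠VJQ = 90.8° gives JQ at -143.60° from the x-axis; with |JQ| = 22.0, Q = (-2.8243, 16.040). ∠JQU = 106.7° gives QU at -70.300° from the x-axis; with |QU| = 28.4, U = (6.7492, -10.698). Then |GU| = |U − G| = 12.649.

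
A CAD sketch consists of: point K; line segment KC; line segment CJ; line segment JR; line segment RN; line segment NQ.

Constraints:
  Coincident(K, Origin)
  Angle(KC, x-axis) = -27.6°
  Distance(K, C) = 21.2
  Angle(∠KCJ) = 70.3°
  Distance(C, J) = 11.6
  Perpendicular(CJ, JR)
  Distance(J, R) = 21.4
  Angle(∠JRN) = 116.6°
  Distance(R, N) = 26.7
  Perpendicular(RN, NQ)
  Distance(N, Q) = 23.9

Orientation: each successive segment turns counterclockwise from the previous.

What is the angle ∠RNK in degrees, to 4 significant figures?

7.998°

K is at the origin; KC runs at -27.6° with length 21.2, so C = (18.79, -9.822). ∠KCJ = 70.3° gives CJ at 82.10° from the x-axis; with |CJ| = 11.6, J = (20.38, 1.668). CJ ⟂ JR, so JR runs at 172.1°; with |JR| = 21.4, R = (-0.8150, 4.609). ∠JRN = 116.6° gives RN at -124.5° from the x-axis; with |RN| = 26.7, N = (-15.94, -17.39). Then cos ∠RNK = NR·NK / (|NR||NK|), giving 7.998°.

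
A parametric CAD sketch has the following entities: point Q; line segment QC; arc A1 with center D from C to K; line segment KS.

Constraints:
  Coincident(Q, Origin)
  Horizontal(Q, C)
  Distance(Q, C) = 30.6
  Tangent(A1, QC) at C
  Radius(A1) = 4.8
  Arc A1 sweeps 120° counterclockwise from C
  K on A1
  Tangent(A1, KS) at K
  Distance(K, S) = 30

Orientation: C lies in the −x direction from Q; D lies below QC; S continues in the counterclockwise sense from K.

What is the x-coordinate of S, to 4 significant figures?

-19.76

Q is at the origin; Q and C share the same y with |QC| = 30.6 and C on the −x side, so C = (-30.60, 0.000). Tangency of A1 to QC means the radius DC is perpendicular to QC, so D = C + (0, -4.8) = (-30.60, -4.800). On A1, C sits at bearing 90° from D; a 120° counterclockwise sweep puts K at bearing 210°, so K = D + 4.8·(cos 210°, sin 210°) = (-34.76, -7.200). A1 meets KS tangentially, so DK is at right angles to KS, so KS runs along (−sin 210°, cos 210°); with |KS| = 30.0, S = (-19.76, -33.18). So S.x = -19.76.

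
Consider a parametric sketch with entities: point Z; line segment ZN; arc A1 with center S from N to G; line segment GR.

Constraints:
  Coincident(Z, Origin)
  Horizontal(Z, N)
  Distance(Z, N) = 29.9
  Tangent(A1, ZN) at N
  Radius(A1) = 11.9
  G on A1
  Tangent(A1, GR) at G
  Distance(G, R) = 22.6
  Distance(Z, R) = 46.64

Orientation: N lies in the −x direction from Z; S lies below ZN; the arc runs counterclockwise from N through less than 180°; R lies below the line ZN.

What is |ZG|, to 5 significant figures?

43.935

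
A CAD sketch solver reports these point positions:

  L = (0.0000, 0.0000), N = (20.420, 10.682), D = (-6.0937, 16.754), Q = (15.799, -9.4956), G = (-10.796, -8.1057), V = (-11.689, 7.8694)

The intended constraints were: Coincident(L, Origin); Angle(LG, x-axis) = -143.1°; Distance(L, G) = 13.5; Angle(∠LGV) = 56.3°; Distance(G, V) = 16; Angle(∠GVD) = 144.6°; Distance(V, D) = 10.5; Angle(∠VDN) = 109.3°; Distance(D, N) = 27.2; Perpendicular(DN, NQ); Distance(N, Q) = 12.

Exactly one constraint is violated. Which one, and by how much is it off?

Distance(N, Q) = 12 — off by 8.70.

L = (0.00, 0.00) ✓; LG at -143.1° ✓; |LG| = 13.50 ✓; ∠LGV = 56.30° ✓; |GV| = 16.00 ✓; ∠GVD = 144.6° ✓; |VD| = 10.50 ✓; ∠VDN = 109.3° ✓; |DN| = 27.20 ✓; ∠(DN, NQ) = 90.00° ✓; |NQ| = 20.70 ✗.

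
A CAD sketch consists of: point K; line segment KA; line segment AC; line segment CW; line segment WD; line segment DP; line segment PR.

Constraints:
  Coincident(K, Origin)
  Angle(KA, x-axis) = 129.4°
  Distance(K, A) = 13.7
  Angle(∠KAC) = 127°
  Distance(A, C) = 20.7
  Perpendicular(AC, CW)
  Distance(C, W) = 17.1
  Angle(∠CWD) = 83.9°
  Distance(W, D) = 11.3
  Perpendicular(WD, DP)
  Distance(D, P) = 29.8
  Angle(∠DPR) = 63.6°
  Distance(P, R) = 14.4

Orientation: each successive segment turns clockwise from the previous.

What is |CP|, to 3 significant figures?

15.9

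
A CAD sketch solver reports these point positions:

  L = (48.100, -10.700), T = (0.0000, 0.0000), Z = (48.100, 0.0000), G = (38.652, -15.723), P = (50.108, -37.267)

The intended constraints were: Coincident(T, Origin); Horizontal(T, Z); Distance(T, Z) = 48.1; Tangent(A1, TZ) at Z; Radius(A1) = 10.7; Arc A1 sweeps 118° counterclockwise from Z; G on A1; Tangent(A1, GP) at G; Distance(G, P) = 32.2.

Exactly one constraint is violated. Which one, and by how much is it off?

Distance(G, P) = 32.2 — off by 7.80.

T = (0.00, 0.00) ✓; T.y = 0.00, Z.y = 0.00 ✓; |TZ| = 48.10 ✓; ∠(LZ, ZT) = 90.00° ✓; |LZ| = 10.70 ✓; bearing(L→G) − bearing(L→Z) = 118.0° ✓; |LG| = 10.70 ✓; ∠(LG, GP) = 90.00° ✓; |GP| = 24.40 ✗.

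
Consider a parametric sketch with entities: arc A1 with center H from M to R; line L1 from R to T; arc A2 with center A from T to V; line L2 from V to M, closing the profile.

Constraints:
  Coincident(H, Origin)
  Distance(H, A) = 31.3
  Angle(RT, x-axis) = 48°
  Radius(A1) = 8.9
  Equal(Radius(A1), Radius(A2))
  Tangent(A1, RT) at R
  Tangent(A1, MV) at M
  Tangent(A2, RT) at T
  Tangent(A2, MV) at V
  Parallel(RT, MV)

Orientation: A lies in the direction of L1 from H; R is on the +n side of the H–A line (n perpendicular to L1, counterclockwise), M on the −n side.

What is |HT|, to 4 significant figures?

32.54

The slot axis is L1's direction at 48.0°, so u = (cos 48.0°, sin 48.0°) = (0.6691, 0.7431) and n = (−sin 48.0°, cos 48.0°) = (-0.7431, 0.6691). H is at the origin and A lies 31.3 along u from H, so A = 31.3·u = (20.94, 23.26). Tangency of A1 to both parallel lines with radius 8.9 puts R and M at H ± 8.9·n: R = (-6.614, 5.955), M = (6.614, -5.955). Equal radii place T and V the same way about A: T = A + 8.9·n = (14.33, 29.22), V = A − 8.9·n = (27.56, 17.31). Then |HT| = |T − H| = 32.54.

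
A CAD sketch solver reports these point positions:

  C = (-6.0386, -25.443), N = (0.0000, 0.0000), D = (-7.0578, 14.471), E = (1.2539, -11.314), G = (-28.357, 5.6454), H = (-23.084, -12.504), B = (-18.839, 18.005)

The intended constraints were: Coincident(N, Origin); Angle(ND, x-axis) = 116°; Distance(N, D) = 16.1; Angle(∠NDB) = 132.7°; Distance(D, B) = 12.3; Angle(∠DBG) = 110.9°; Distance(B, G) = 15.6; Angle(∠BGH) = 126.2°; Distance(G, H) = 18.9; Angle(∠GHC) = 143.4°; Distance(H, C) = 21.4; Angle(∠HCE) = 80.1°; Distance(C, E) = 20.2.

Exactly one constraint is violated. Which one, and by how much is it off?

Distance(C, E) = 20.2 — off by 4.30.

N = (0.00, 0.00) ✓; ND at 116.0° ✓; |ND| = 16.10 ✓; ∠NDB = 132.7° ✓; |DB| = 12.30 ✓; ∠DBG = 110.9° ✓; |BG| = 15.60 ✓; ∠BGH = 126.2° ✓; |GH| = 18.90 ✓; ∠GHC = 143.4° ✓; |HC| = 21.40 ✓; ∠HCE = 80.10° ✓; |CE| = 15.90 ✗.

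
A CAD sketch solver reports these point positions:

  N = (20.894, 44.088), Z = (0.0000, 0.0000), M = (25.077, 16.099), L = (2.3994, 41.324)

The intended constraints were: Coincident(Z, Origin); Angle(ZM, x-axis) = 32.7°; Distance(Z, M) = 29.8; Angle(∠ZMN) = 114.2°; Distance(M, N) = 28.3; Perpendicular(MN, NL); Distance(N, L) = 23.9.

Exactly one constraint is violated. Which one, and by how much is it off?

Distance(N, L) = 23.9 — off by 5.20.

Z = (0.00, 0.00) ✓; ZM at 32.70° ✓; |ZM| = 29.80 ✓; ∠ZMN = 114.2° ✓; |MN| = 28.30 ✓; ∠(MN, NL) = 90.00° ✓; |NL| = 18.70 ✗.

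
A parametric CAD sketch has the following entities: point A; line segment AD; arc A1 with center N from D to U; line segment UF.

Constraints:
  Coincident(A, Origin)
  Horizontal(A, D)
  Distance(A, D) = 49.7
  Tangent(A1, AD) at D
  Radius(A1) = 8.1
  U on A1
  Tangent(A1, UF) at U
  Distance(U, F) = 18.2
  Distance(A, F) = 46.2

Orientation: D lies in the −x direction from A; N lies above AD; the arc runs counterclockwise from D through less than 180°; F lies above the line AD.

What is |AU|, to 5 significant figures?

42.256

A is at the origin; AD is horizontal with |AD| = 49.7 and D on the −x side, so D = (-49.700, 0.0000). Since A1 is tangent to AD there, ND ⟂ AD, so N = D + (0, 8.1) = (-49.700, 8.1000). Since NU ⟂ UF (tangency), |NF| = √(8.1² + 18.2²) = 19.921 regardless of where U sits on A1. So F lies on both circle(A, 46.2) and circle(N, 19.921); the above-AD intersection is F = (-38.939, 24.864). U is the foot of the tangent from F: U = (-41.693, 6.8740).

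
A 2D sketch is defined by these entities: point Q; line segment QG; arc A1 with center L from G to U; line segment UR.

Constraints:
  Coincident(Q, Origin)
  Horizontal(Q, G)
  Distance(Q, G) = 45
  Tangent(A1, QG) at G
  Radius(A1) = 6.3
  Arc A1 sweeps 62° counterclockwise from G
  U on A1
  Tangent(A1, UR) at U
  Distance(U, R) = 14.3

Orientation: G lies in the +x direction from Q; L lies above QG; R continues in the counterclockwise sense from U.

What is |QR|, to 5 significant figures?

59.460

Q is at the origin; QG is horizontal with |QG| = 45.0 and G on the +x side, so G = (45.000, 0.0000). The tangent condition forces LG to be normal to QG, so L = G + (0, 6.3) = (45.000, 6.3000). On A1, G sits at bearing -90° from L; a 62° counterclockwise sweep puts U at bearing -28°, so U = L + 6.3·(cos -28°, sin -28°) = (50.563, 3.3423). Tangency of A1 to UR means the radius LU is perpendicular to UR, so UR runs along (−sin -28°, cos -28°); with |UR| = 14.3, R = (57.276, 15.968). Then |QR| = |R − Q| = 59.460.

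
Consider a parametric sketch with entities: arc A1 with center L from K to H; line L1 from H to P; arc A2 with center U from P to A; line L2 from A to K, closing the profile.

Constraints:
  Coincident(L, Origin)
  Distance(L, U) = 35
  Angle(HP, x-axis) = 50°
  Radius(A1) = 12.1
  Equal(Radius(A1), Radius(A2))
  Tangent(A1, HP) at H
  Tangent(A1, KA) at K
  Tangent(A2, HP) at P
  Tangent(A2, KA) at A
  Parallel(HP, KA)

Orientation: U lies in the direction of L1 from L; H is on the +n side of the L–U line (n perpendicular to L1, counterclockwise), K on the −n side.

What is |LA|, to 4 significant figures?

37.03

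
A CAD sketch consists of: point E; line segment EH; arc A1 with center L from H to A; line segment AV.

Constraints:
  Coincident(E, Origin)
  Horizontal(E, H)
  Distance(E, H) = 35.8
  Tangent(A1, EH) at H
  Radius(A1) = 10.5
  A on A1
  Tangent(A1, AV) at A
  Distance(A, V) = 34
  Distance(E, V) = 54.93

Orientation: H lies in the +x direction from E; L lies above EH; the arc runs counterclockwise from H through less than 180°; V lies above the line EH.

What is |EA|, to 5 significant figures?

47.698

Checks: ∠(LH, HE) = 90.00° ✓; |LH| = 10.50 ✓; |LA| = 10.50 ✓; ∠(LA, AV) = 90.00° ✓; |AV| = 34.00 ✓; |EV| = 54.93 ✓.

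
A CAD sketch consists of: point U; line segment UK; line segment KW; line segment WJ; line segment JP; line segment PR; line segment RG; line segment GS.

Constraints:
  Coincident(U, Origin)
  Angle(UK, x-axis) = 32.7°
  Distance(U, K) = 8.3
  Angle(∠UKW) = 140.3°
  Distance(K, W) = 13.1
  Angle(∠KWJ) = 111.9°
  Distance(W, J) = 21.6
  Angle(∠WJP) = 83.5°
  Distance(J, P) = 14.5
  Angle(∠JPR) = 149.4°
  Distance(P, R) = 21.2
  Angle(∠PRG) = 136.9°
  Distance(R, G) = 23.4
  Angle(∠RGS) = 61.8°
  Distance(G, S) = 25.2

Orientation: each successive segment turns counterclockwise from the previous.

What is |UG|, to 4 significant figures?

20.39

U is at the origin; UK runs at 32.7° with length 8.3, so K = (6.985, 4.484). ∠UKW = 140.3° gives KW at 72.40° from the x-axis; with |KW| = 13.1, W = (10.95, 16.97). ∠KWJ = 111.9° gives WJ at 140.5° from the x-axis; with |WJ| = 21.6, J = (-5.722, 30.71). ∠WJP = 83.5° gives JP at -123.0° from the x-axis; with |JP| = 14.5, P = (-13.62, 18.55). ∠JPR = 149.4° gives PR at -92.40° from the x-axis; with |PR| = 21.2, R = (-14.51, -2.632). ∠PRG = 136.9° gives RG at -49.30° from the x-axis; with |RG| = 23.4, G = (0.7526, -20.37). Then |UG| = |G − U| = 20.39.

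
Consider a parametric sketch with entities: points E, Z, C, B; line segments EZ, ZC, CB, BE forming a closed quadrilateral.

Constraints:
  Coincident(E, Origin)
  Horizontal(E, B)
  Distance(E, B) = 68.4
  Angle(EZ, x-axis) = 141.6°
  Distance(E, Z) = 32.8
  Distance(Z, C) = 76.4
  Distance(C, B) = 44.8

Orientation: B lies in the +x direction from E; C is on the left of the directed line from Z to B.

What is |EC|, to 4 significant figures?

62.56

Checks: E = (0.00, 0.00) ✓; |ZC| = 76.40 ✓; |CB| = 44.80 ✓.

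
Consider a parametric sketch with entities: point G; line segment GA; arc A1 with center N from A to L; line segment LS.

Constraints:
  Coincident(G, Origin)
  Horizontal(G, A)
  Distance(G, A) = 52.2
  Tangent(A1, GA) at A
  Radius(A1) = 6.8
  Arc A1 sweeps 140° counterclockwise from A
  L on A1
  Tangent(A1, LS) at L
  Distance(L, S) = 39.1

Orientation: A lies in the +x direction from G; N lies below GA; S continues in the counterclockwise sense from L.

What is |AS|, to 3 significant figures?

45.1

G is at the origin; GA is horizontal with |GA| = 52.2 and A on the +x side, so A = (52.2, 0.00). A1 meets GA tangentially, so NA is at right angles to GA, so N = A + (0, -6.8) = (52.2, -6.80). On A1, A sits at bearing 90° from N; a 140° counterclockwise sweep puts L at bearing 230°, so L = N + 6.8·(cos 230°, sin 230°) = (47.8, -12.0). A1 meets LS tangentially, so NL is at right angles to LS, so LS runs along (−sin 230°, cos 230°); with |LS| = 39.1, S = (77.8, -37.1). Then |AS| = |S − A| = 45.1.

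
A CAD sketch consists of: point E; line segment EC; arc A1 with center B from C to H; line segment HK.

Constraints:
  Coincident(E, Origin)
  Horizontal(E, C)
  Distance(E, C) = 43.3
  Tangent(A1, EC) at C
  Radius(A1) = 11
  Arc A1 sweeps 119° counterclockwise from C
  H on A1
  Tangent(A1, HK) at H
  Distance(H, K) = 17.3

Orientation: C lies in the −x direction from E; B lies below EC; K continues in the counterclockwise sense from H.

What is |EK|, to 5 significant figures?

54.527

On A1, C sits at bearing 90° from B; a 119° counterclockwise sweep puts H at bearing 209°, so H = B + 11.0·(cos 209°, sin 209°) = (-52.921, -16.333). Since A1 is tangent to HK there, BH ⟂ HK, so HK runs along (−sin 209°, cos 209°); with |HK| = 17.3, K = (-44.534, -31.464). Then |EK| = |K − E| = 54.527.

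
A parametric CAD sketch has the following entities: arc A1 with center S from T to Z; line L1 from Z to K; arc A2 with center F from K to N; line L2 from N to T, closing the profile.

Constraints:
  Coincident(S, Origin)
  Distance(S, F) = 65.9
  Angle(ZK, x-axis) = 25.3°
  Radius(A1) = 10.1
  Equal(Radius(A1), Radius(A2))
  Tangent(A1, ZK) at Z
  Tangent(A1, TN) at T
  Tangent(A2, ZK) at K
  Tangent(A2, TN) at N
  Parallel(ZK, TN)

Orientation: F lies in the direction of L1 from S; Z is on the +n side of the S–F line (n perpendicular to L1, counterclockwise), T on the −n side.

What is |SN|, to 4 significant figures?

66.67

The slot axis is L1's direction at 25.3°, so u = (cos 25.3°, sin 25.3°) = (0.9041, 0.4274) and n = (−sin 25.3°, cos 25.3°) = (-0.4274, 0.9041). S is at the origin and F lies 65.9 along u from S, so F = 65.9·u = (59.58, 28.16). Tangency of A1 to both parallel lines with radius 10.1 puts Z and T at S ± 10.1·n: Z = (-4.316, 9.131), T = (4.316, -9.131). Equal radii place K and N the same way about F: K = F + 10.1·n = (55.26, 37.29), N = F − 10.1·n = (63.90, 19.03). Then |SN| = |N − S| = 66.67.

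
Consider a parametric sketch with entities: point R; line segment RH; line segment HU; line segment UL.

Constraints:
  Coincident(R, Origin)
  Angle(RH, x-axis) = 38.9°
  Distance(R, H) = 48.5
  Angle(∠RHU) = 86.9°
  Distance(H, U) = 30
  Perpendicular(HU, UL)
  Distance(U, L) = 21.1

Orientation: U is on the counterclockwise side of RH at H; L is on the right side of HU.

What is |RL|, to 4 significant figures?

74.72

R is at the origin; RH runs at 38.9° with length 48.5, so H = 48.5·(cos 38.9°, sin 38.9°) = (37.74, 30.46). ∠RHU = 86.9°, so HU runs at 38.9° + (180° − 86.9°) = 132.0° from the x-axis; with |HU| = 30.0, U = H + 30.0·(cos 132.0°, sin 132.0°) = (17.67, 52.75). HU ⟂ UL; with |UL| = 21.1 on the right of HU, L = U + 21.1·(0.7431, 0.6691) = (33.35, 66.87). Then |RL| = |L − R| = 74.72.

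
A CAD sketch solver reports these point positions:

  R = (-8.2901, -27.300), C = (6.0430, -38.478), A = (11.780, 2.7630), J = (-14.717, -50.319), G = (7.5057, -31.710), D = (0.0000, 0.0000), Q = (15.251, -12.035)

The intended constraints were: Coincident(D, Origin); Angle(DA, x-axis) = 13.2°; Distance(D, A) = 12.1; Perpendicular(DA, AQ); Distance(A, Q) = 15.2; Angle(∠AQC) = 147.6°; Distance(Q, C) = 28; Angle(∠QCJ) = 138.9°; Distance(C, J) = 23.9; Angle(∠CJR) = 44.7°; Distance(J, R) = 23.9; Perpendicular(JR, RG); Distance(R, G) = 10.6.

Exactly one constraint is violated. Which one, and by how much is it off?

Distance(R, G) = 10.6 — off by 5.80.

D = (0.00, 0.00) ✓; DA at 13.20° ✓; |DA| = 12.10 ✓; ∠(DA, AQ) = 90.00° ✓; |AQ| = 15.20 ✓; ∠AQC = 147.6° ✓; |QC| = 28.00 ✓; ∠QCJ = 138.9° ✓; |CJ| = 23.90 ✓; ∠CJR = 44.70° ✓; |JR| = 23.90 ✓; ∠(JR, RG) = 90.00° ✓; |RG| = 16.40 ✗.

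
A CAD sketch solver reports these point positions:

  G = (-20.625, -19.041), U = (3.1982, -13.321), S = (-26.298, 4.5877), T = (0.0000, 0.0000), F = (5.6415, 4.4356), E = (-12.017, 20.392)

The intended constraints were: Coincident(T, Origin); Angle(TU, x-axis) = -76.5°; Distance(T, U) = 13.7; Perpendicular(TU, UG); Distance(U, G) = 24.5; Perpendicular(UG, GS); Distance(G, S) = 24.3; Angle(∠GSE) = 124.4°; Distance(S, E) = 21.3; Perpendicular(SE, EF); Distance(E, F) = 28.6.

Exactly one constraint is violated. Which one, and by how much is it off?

Distance(E, F) = 28.6 — off by 4.80.

T = (0.00, 0.00) ✓; TU at -76.50° ✓; |TU| = 13.70 ✓; ∠(TU, UG) = 90.00° ✓; |UG| = 24.50 ✓; ∠(UG, GS) = 90.00° ✓; |GS| = 24.30 ✓; ∠GSE = 124.4° ✓; |SE| = 21.30 ✓; ∠(SE, EF) = 90.00° ✓; |EF| = 23.80 ✗.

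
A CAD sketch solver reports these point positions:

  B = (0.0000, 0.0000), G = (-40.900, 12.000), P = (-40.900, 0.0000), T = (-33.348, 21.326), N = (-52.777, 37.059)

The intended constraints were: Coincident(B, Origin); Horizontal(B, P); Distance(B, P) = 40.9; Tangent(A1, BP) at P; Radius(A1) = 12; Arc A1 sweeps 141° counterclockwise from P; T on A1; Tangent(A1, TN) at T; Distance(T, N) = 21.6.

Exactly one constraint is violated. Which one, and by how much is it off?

Distance(T, N) = 21.6 — off by 3.40.

B = (0.00, 0.00) ✓; B.y = 0.00, P.y = 0.00 ✓; |BP| = 40.90 ✓; ∠(GP, PB) = 90.00° ✓; |GP| = 12.00 ✓; bearing(G→T) − bearing(G→P) = 141.0° ✓; |GT| = 12.00 ✓; ∠(GT, TN) = 90.00° ✓; |TN| = 25.00 ✗.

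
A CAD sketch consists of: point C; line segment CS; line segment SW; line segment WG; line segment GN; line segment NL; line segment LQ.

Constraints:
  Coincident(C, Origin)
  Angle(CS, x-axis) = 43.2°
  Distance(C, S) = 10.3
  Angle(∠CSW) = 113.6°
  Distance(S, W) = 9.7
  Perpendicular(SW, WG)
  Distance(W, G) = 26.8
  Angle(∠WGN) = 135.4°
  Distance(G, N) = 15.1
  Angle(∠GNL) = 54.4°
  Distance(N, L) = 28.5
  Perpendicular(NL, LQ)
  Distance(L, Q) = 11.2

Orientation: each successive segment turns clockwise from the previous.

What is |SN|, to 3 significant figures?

37.6

SW ⟂ WG, so WG runs at -113°; with |WG| = 26.8, G = (5.87, -21.4). ∠WGN = 135.4° gives GN at -158° from the x-axis; with |GN| = 15.1, N = (-8.11, -27.1). Then |SN| = |N − S| = 37.6.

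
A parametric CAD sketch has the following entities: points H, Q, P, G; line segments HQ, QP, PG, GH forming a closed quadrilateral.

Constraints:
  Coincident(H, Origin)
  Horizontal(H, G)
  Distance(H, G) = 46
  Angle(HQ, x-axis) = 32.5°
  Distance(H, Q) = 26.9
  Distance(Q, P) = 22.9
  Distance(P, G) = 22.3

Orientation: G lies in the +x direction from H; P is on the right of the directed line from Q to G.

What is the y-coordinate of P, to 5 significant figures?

-8.2970

H is at the origin; H and G share the same y with |HG| = 46.0 and G in +x, so G = (46.0, 0). HQ runs at 32.5° with |HQ| = 26.9, so Q = (22.687, 14.453). P is determined by |QP| = 22.9 and |PG| = 22.3 together: it lies at the intersection of circle(Q, 22.9) and circle(G, 22.3). With |QG| = 27.430, the foot of the radical line on QG is 14.209 from Q and the perpendicular offset is √(22.9² − 14.209²) = 17.959. Taking the right-of-QG solution: P = (25.301, -8.2970).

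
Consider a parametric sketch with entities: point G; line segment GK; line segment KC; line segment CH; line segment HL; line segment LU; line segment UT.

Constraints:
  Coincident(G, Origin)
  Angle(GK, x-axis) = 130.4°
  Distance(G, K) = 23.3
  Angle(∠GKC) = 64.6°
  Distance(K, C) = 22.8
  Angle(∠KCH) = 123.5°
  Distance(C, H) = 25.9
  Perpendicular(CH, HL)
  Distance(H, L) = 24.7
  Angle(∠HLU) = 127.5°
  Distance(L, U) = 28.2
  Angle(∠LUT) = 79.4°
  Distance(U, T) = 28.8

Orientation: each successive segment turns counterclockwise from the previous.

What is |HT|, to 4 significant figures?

38.93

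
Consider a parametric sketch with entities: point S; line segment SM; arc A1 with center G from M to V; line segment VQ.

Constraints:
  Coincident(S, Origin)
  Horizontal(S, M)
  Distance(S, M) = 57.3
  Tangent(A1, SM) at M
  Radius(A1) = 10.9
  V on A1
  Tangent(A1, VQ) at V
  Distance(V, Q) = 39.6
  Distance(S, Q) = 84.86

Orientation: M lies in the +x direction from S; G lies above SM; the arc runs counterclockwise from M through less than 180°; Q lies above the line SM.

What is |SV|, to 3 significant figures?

69.1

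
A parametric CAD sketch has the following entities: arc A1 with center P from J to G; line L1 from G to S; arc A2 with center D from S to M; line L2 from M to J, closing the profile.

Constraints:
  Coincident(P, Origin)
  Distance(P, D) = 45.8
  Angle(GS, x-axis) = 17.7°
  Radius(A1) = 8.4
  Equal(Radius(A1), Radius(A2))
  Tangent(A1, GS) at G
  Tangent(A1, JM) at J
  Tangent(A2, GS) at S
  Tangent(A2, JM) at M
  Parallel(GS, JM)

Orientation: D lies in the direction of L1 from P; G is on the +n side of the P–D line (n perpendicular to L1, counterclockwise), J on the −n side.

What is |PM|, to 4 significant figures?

46.56

The slot axis is L1's direction at 17.7°, so u = (cos 17.7°, sin 17.7°) = (0.9527, 0.3040) and n = (−sin 17.7°, cos 17.7°) = (-0.3040, 0.9527). P is at the origin and D lies 45.8 along u from P, so D = 45.8·u = (43.63, 13.92). Tangency of A1 to both parallel lines with radius 8.4 puts G and J at P ± 8.4·n: G = (-2.554, 8.002), J = (2.554, -8.002). Equal radii place S and M the same way about D: S = D + 8.4·n = (41.08, 21.93), M = D − 8.4·n = (46.19, 5.922). Then |PM| = |M − P| = 46.56.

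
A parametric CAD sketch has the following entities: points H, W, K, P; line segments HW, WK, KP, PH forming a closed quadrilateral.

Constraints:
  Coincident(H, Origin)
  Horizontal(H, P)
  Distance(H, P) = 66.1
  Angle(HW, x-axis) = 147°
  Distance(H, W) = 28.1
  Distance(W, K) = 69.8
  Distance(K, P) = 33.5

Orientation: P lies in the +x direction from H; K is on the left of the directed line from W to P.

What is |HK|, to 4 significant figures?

52.44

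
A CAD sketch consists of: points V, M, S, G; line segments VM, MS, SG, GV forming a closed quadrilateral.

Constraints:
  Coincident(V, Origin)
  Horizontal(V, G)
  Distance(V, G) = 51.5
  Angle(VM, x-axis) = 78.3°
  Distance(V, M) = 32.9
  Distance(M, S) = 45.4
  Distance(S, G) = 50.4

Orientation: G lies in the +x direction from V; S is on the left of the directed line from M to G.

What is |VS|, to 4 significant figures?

69.74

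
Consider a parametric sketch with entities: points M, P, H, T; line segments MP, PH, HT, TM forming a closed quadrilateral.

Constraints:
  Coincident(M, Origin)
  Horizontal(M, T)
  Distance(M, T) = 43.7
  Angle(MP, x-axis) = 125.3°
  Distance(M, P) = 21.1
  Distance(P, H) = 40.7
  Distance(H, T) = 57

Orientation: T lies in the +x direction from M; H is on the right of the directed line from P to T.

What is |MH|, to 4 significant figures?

24.74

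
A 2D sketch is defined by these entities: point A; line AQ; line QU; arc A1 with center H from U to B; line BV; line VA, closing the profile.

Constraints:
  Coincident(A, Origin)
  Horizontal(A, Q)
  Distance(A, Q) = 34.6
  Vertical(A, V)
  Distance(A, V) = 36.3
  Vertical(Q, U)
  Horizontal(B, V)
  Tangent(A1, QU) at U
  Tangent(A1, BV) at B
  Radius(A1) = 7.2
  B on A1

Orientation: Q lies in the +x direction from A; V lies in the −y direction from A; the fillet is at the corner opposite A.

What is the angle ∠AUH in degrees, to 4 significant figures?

40.07°

A is at the origin; AQ is horizontal with |AQ| = 34.6 and Q on the +x side, so Q = (34.60, 0.000). AV is vertical with |AV| = 36.3 and V on the −y side, so V = (0.000, -36.30). The virtual corner opposite A is at (34.60, -36.30). Since A1 is tangent to QU there, HU ⟂ QU and since A1 is tangent to BV there, HB ⟂ BV, with radius 7.2, so the center H sits 7.2 in from both sides at H = (27.40, -29.10). That places the tangent points at U = (34.60, -29.10) on QU and B = (27.40, -36.30) on BV. Then cos ∠AUH = UA·UH / (|UA||UH|), giving 40.07°.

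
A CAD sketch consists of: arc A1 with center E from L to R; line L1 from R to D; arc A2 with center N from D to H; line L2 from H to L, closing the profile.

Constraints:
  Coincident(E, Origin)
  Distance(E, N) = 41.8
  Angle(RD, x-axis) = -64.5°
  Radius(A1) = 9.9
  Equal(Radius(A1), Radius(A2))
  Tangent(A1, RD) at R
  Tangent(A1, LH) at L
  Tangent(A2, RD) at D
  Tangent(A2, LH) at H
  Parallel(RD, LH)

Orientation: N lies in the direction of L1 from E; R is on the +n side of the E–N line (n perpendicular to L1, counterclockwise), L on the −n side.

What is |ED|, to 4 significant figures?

42.96

Tangency of A1 to both parallel lines with radius 9.9 puts R and L at E ± 9.9·n: R = (8.936, 4.262), L = (-8.936, -4.262). Equal radii place D and H the same way about N: D = N + 9.9·n = (26.93, -33.47), H = N − 9.9·n = (9.060, -41.99). Then |ED| = |D − E| = 42.96.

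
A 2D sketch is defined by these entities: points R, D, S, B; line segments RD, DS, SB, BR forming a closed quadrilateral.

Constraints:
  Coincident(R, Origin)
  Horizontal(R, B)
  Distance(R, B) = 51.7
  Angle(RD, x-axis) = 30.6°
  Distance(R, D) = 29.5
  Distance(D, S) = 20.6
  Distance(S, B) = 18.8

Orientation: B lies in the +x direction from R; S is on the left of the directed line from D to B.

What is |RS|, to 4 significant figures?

49.15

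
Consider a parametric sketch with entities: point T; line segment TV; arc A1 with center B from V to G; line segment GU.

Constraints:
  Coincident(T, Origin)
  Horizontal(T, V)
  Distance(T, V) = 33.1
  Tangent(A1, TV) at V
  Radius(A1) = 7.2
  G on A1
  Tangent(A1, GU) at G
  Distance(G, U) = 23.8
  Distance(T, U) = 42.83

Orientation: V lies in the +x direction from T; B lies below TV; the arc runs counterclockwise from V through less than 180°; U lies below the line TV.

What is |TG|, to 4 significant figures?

27.18

Checks: |BG| = 7.200 ✓; ∠(BG, GU) = 90.00° ✓; |GU| = 23.80 ✓; |TU| = 42.83 ✓.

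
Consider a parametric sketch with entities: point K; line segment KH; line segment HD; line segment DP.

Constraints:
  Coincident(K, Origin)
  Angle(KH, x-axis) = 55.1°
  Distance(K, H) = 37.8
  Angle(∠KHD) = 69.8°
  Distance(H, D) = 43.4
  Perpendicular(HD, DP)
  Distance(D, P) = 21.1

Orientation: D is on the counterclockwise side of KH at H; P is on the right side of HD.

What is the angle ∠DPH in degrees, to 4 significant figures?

64.07°

K is at the origin; KH runs at 55.1° with length 37.8, so H = 37.8·(cos 55.1°, sin 55.1°) = (21.63, 31.00). ∠KHD = 69.8°, so HD runs at 55.1° + (180° − 69.8°) = 165.3° from the x-axis; with |HD| = 43.4, D = H + 43.4·(cos 165.3°, sin 165.3°) = (-20.35, 42.01). HD ⟂ DP; with |DP| = 21.1 on the right of HD, P = D + 21.1·(0.2538, 0.9673) = (-15.00, 62.42). Then cos ∠DPH = PD·PH / (|PD||PH|), giving 64.07°.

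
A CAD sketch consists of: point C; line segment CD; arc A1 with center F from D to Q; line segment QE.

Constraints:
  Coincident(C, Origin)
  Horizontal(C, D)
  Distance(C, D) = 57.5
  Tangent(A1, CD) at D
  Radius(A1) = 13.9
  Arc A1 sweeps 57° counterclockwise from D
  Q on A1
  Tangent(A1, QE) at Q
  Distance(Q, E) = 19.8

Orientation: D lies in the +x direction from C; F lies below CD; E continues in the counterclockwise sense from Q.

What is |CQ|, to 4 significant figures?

46.28

C is at the origin; CD is horizontal with |CD| = 57.5 and D on the +x side, so D = (57.50, 0.000). Tangency of A1 to CD means the radius FD is perpendicular to CD, so F = D + (0, -13.9) = (57.50, -13.90). On A1, D sits at bearing 90° from F; a 57° counterclockwise sweep puts Q at bearing 147°, so Q = F + 13.9·(cos 147°, sin 147°) = (45.84, -6.330). Then |CQ| = |Q − C| = 46.28.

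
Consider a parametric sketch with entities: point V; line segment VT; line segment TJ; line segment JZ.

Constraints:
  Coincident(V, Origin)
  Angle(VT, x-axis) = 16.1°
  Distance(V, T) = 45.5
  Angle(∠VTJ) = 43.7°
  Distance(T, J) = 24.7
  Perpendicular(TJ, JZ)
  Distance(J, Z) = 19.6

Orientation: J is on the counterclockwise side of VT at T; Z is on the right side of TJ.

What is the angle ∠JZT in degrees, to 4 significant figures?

51.57°

∠VTJ = 43.7°, so TJ runs at 16.1° + (180° − 43.7°) = 152.4° from the x-axis; with |TJ| = 24.7, J = T + 24.7·(cos 152.4°, sin 152.4°) = (21.83, 24.06). TJ is perpendicular to JZ; with |JZ| = 19.6 on the right of TJ, Z = J + 19.6·(0.4633, 0.8862) = (30.91, 41.43). Then cos ∠JZT = ZJ·ZT / (|ZJ||ZT|), giving 51.57°.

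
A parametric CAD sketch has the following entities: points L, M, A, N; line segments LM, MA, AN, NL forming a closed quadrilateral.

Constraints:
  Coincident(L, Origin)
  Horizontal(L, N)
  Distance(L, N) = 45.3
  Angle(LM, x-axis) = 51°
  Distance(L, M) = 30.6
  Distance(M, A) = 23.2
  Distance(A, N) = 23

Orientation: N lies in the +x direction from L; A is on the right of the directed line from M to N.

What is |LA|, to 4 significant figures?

22.33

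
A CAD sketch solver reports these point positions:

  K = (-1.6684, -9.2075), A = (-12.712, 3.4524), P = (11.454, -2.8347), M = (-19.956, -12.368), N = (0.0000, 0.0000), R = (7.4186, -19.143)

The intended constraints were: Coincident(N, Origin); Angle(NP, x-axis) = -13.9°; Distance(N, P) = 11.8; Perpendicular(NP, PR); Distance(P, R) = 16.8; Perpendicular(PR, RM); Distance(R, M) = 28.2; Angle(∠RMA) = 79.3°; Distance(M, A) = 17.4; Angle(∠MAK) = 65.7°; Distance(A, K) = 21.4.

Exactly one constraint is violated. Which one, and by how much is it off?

Distance(A, K) = 21.4 — off by 4.60.

N = (0.00, 0.00) ✓; NP at -13.90° ✓; |NP| = 11.80 ✓; ∠(NP, PR) = 90.00° ✓; |PR| = 16.80 ✓; ∠(PR, RM) = 90.00° ✓; |RM| = 28.20 ✓; ∠RMA = 79.30° ✓; |MA| = 17.40 ✓; ∠MAK = 65.70° ✓; |AK| = 16.80 ✗.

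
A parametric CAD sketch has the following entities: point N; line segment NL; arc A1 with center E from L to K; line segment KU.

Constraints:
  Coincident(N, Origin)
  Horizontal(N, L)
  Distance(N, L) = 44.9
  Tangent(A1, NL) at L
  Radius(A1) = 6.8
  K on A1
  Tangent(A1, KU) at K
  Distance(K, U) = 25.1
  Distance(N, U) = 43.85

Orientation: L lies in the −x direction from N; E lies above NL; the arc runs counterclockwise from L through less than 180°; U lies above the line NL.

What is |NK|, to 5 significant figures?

38.643

Checks: |EK| = 6.800 ✓; ∠(EK, KU) = 90.00° ✓; |KU| = 25.10 ✓; |NU| = 43.85 ✓.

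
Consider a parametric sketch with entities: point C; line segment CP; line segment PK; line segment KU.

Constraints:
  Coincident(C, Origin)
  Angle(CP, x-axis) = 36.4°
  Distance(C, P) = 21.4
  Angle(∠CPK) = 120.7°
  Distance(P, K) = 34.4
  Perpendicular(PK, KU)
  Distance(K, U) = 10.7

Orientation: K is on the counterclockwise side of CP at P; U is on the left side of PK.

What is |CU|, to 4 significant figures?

45.98

∠CPK = 120.7°, so PK runs at 36.4° + (180° − 120.7°) = 95.70° from the x-axis; with |PK| = 34.4, K = P + 34.4·(cos 95.70°, sin 95.70°) = (13.81, 46.93). PK ⟂ KU; with |KU| = 10.7 on the left of PK, U = K + 10.7·(-0.9951, -0.09932) = (3.161, 45.87). Then |CU| = |U − C| = 45.98.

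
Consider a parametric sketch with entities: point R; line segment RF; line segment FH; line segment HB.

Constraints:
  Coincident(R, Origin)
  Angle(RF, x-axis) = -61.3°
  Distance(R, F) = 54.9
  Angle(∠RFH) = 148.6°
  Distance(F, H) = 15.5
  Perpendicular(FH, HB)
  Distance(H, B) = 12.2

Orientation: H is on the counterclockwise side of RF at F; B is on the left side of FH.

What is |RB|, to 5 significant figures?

64.481

∠RFH = 148.6°, so FH runs at -61.3° + (180° − 148.6°) = -29.900° from the x-axis; with |FH| = 15.5, H = F + 15.5·(cos -29.900°, sin -29.900°) = (39.801, -55.882). FH ⟂ HB; with |HB| = 12.2 on the left of FH, B = H + 12.2·(0.49849, 0.86690) = (45.883, -45.306). Then |RB| = |B − R| = 64.481.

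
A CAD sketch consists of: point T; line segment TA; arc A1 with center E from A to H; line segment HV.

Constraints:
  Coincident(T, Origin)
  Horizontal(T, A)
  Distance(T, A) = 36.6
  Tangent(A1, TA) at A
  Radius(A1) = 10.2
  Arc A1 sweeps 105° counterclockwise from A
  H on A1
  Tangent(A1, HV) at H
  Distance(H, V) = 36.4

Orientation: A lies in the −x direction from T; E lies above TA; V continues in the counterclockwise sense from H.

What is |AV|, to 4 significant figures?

48.00

On A1, A sits at bearing -90° from E; a 105° counterclockwise sweep puts H at bearing 15°, so H = E + 10.2·(cos 15°, sin 15°) = (-26.75, 12.84). A1 meets HV tangentially, so EH is at right angles to HV, so HV runs along (−sin 15°, cos 15°); with |HV| = 36.4, V = (-36.17, 48.00). Then |AV| = |V − A| = 48.00.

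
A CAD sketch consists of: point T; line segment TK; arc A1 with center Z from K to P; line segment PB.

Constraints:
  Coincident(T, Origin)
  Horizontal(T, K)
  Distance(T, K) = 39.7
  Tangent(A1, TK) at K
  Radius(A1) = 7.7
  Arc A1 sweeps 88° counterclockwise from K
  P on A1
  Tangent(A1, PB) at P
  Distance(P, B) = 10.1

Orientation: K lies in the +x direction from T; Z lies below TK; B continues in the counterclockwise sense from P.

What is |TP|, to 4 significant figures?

32.86

T is at the origin; TK is horizontal with |TK| = 39.7 and K on the +x side, so K = (39.70, 0.000). The tangent condition forces ZK to be normal to TK, so Z = K + (0, -7.7) = (39.70, -7.700). On A1, K sits at bearing 90° from Z; an 88° counterclockwise sweep puts P at bearing 178°, so P = Z + 7.7·(cos 178°, sin 178°) = (32.00, -7.431). Then |TP| = |P − T| = 32.86.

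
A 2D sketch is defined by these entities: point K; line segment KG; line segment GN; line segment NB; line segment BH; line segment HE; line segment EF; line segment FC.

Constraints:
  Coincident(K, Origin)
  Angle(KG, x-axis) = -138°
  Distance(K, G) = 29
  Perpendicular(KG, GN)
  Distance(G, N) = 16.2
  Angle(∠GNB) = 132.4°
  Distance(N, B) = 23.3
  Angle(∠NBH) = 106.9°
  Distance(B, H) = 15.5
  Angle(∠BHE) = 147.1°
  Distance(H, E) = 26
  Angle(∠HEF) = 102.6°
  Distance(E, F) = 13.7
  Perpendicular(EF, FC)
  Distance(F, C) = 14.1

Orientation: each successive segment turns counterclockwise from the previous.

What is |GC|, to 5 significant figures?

22.778

K is at the origin; KG runs at -138.0° with length 29.0, so G = (-21.551, -19.405). KG is perpendicular to GN, so GN runs at -48.000°; with |GN| = 16.2, N = (-10.711, -31.444). ∠GNB = 132.4° gives NB at -0.40000° from the x-axis; with |NB| = 23.3, B = (12.588, -31.606). ∠NBH = 106.9° gives BH at 72.700° from the x-axis; with |BH| = 15.5, H = (17.197, -16.808). ∠BHE = 147.1° gives HE at 105.60° from the x-axis; with |HE| = 26.0, E = (10.206, 8.2346). ∠HEF = 102.6° gives EF at -177.00° from the x-axis; with |EF| = 13.7, F = (-3.4757, 7.5176). The perpendicularity gives FC at right angles to EF, so FC runs at -87.000°; with |FC| = 14.1, C = (-2.7377, -6.5631). Then |GC| = |C − G| = 22.778.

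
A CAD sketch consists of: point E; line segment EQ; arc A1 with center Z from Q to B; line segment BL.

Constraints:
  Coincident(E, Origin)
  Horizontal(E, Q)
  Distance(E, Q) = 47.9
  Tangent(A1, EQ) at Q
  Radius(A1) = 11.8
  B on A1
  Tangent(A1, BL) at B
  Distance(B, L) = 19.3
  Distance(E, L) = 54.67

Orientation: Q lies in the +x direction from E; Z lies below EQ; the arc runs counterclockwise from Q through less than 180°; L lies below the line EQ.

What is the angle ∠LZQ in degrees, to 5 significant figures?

167.28°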